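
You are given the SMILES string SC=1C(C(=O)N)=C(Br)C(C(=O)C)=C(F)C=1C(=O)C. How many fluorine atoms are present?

Scan the SMILES for F atoms (remember two-letter symbols like Cl and Br are single atoms).
Fluorine count: 1.

1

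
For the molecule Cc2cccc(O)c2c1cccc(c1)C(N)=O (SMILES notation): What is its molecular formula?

C14H13NO2

Walk through each heavy atom and fill implicit hydrogens from standard valence (C 4, N 3, O 2, S 2, halogen 1); for lowercase aromatic atoms, an aromatic c carries 1 H when it has two neighbours and 0 H with three, and aromatic n carries 0 H:
  atom 1: C, bond orders sum to 1 (valence 4) → 3 H
  atom 2: aromatic c, 3 neighbours → 0 H
  atom 3: aromatic c, 2 neighbours → 1 H
  atom 4: aromatic c, 2 neighbours → 1 H
  atom 5: aromatic c, 2 neighbours → 1 H
  atom 6: aromatic c, 3 neighbours → 0 H
  atom 7: O, bond orders sum to 1 (valence 2) → 1 H
  atom 8: aromatic c, 3 neighbours → 0 H
  atom 9: aromatic c, 3 neighbours → 0 H
  atom 10: aromatic c, 2 neighbours → 1 H
  atom 11: aromatic c, 2 neighbours → 1 H
  atom 12: aromatic c, 2 neighbours → 1 H
  atom 13: aromatic c, 3 neighbours → 0 H
  atom 14: aromatic c, 2 neighbours → 1 H
  atom 15: C, bond orders sum to 4 (valence 4) → 0 H
  atom 16: N, bond orders sum to 1 (valence 3) → 2 H
  atom 17: O, bond orders sum to 2 (valence 2) → 0 H
Totals → C:14, H:13, N:1, O:2.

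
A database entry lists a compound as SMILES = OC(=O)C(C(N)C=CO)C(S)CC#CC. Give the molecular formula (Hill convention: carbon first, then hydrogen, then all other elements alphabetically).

C10H15NO3S

Walk through each heavy atom and fill implicit hydrogens from standard valence (C 4, N 3, O 2, S 2, halogen 1):
  atom 1: O, bond orders sum to 1 (valence 2) → 1 H
  atom 2: C, bond orders sum to 4 (valence 4) → 0 H
  atom 3: O, bond orders sum to 2 (valence 2) → 0 H
  atom 4: C, bond orders sum to 3 (valence 4) → 1 H
  atom 5: C, bond orders sum to 3 (valence 4) → 1 H
  atom 6: N, bond orders sum to 1 (valence 3) → 2 H
  atom 7: C, bond orders sum to 3 (valence 4) → 1 H
  atom 8: C, bond orders sum to 3 (valence 4) → 1 H
  atom 9: O, bond orders sum to 1 (valence 2) → 1 H
  atom 10: C, bond orders sum to 3 (valence 4) → 1 H
  atom 11: S, bond orders sum to 1 (valence 2) → 1 H
  atom 12: C, bond orders sum to 2 (valence 4) → 2 H
  atom 13: C, bond orders sum to 4 (valence 4) → 0 H
  atom 14: C, bond orders sum to 4 (valence 4) → 0 H
  atom 15: C, bond orders sum to 1 (valence 4) → 3 H
Totals → C:10, H:15, N:1, O:3, S:1.
In Hill order: C10H15NO3S.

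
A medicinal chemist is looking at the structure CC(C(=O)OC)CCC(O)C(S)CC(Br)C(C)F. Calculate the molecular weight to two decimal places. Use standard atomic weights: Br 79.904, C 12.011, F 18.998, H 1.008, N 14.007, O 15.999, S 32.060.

345.27 g/mol

First, the molecular formula is C12H22BrFO3S (counting implicit H from valence).
  Br: 1 × 79.904 = 79.904
  C: 12 × 12.011 = 144.132
  F: 1 × 18.998 = 18.998
  H: 22 × 1.008 = 22.176
  O: 3 × 15.999 = 47.997
  S: 1 × 32.060 = 32.060
Sum: 1×79.904 + 12×12.011 + 1×18.998 + 22×1.008 + 3×15.999 + 1×32.060 = 345.267 → 345.27 g/mol.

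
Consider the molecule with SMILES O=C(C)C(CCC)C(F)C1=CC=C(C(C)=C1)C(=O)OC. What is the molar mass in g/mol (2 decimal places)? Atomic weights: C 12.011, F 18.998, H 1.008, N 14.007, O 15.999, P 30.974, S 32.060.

280.34 g/mol

First, the molecular formula is C16H21FO3 (counting implicit H from valence).
  C: 16 × 12.011 = 192.176
  F: 1 × 18.998 = 18.998
  H: 21 × 1.008 = 21.168
  O: 3 × 15.999 = 47.997
Sum: 16×12.011 + 1×18.998 + 21×1.008 + 3×15.999 = 280.339 → 280.34 g/mol.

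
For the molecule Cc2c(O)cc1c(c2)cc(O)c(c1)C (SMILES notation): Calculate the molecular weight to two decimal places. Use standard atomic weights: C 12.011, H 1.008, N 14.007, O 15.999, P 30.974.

First, the molecular formula is C12H12O2 (counting implicit H from valence).
  C: 12 × 12.011 = 144.132
  H: 12 × 1.008 = 12.096
  O: 2 × 15.999 = 31.998
Sum: 12×12.011 + 12×1.008 + 2×15.999 = 188.226 → 188.23 g/mol.

188.23 g/mol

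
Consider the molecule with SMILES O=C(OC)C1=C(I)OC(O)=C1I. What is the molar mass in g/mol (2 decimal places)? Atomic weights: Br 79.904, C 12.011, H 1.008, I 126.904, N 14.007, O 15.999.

393.90 g/mol

First, the molecular formula is C6H4I2O4 (counting implicit H from valence).
  C: 6 × 12.011 = 72.066
  H: 4 × 1.008 = 4.032
  I: 2 × 126.904 = 253.808
  O: 4 × 15.999 = 63.996
Sum: 6×12.011 + 4×1.008 + 2×126.904 + 4×15.999 = 393.902 → 393.90 g/mol.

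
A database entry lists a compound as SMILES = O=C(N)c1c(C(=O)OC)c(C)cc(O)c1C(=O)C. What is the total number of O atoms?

Scan the SMILES for O atoms (remember two-letter symbols like Cl and Br are single atoms).
Oxygen count: 5.

5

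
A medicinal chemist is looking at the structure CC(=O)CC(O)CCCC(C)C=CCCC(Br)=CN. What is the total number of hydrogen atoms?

26

Walk through each heavy atom and fill implicit hydrogens from standard valence (C 4, N 3, O 2, S 2, halogen 1):
  atom 1: C, bond orders sum to 1 (valence 4) → 3 H
  atom 2: C, bond orders sum to 4 (valence 4) → 0 H
  atom 3: O, bond orders sum to 2 (valence 2) → 0 H
  atom 4: C, bond orders sum to 2 (valence 4) → 2 H
  atom 5: C, bond orders sum to 3 (valence 4) → 1 H
  atom 6: O, bond orders sum to 1 (valence 2) → 1 H
  atom 7: C, bond orders sum to 2 (valence 4) → 2 H
  atom 8: C, bond orders sum to 2 (valence 4) → 2 H
  atom 9: C, bond orders sum to 2 (valence 4) → 2 H
  atom 10: C, bond orders sum to 3 (valence 4) → 1 H
  atom 11: C, bond orders sum to 1 (valence 4) → 3 H
  atom 12: C, bond orders sum to 3 (valence 4) → 1 H
  atom 13: C, bond orders sum to 3 (valence 4) → 1 H
  atom 14: C, bond orders sum to 2 (valence 4) → 2 H
  atom 15: C, bond orders sum to 2 (valence 4) → 2 H
  atom 16: C, bond orders sum to 4 (valence 4) → 0 H
  atom 17: Br (halogen, monovalent) → 0 H
  atom 18: C, bond orders sum to 3 (valence 4) → 1 H
  atom 19: N, bond orders sum to 1 (valence 3) → 2 H
Total hydrogens: 26.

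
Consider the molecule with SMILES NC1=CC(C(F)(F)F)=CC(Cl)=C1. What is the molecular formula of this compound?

Walk through each heavy atom and fill implicit hydrogens from standard valence (C 4, N 3, O 2, S 2, halogen 1):
  atom 1: N, bond orders sum to 1 (valence 3) → 2 H
  atom 2: C, bond orders sum to 4 (valence 4) → 0 H
  atom 3: C, bond orders sum to 3 (valence 4) → 1 H
  atom 4: C, bond orders sum to 4 (valence 4) → 0 H
  atom 5: C, bond orders sum to 4 (valence 4) → 0 H
  atom 6: F (halogen, monovalent) → 0 H
  atom 7: F (halogen, monovalent) → 0 H
  atom 8: F (halogen, monovalent) → 0 H
  atom 9: C, bond orders sum to 3 (valence 4) → 1 H
  atom 10: C, bond orders sum to 4 (valence 4) → 0 H
  atom 11: Cl (halogen, monovalent) → 0 H
  atom 12: C, bond orders sum to 3 (valence 4) → 1 H
Totals → C:7, H:5, Cl:1, F:3, N:1.
In Hill order: C7H5ClF3N.

C7H5ClF3N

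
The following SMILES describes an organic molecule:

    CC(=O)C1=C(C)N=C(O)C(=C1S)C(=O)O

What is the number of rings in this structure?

In SMILES, each pair of matching ring-closure digits denotes one ring-closing bond; the number of such bonds equals the number of independent rings.
Ring-closure bonds here: 1.

1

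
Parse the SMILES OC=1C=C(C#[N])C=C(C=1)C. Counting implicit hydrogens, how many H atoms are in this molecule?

7

Walk through each heavy atom and fill implicit hydrogens from standard valence (C 4, N 3, O 2, S 2, halogen 1):
  atom 1: O, bond orders sum to 1 (valence 2) → 1 H
  atom 2: C, bond orders sum to 4 (valence 4) → 0 H
  atom 3: C, bond orders sum to 3 (valence 4) → 1 H
  atom 4: C, bond orders sum to 4 (valence 4) → 0 H
  atom 5: C, bond orders sum to 4 (valence 4) → 0 H
  atom 6: N with explicit H count 0
  atom 7: C, bond orders sum to 3 (valence 4) → 1 H
  atom 8: C, bond orders sum to 4 (valence 4) → 0 H
  atom 9: C, bond orders sum to 3 (valence 4) → 1 H
  atom 10: C, bond orders sum to 1 (valence 4) → 3 H
Total hydrogens: 7.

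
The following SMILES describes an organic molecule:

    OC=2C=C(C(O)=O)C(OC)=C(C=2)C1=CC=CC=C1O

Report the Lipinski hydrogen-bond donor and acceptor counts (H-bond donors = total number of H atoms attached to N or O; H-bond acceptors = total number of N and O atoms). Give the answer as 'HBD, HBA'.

Donors: find every N or O and count the H atoms it carries.
  atom 1 (O): bond orders sum to 1 → 1 H
  atom 6 (O): bond orders sum to 1 → 1 H
  atom 7 (O): bond orders sum to 2 → 0 H
  atom 9 (O): bond orders sum to 2 → 0 H
  atom 19 (O): bond orders sum to 1 → 1 H
Lipinski HBD = 3.
Acceptors: N atoms = 0, O atoms = 5 → HBA = 5.

3, 5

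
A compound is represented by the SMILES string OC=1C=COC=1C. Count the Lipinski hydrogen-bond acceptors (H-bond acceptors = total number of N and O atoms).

2

N atoms: 0; O atoms: 2.
Lipinski HBA = 0 + 2 = 2.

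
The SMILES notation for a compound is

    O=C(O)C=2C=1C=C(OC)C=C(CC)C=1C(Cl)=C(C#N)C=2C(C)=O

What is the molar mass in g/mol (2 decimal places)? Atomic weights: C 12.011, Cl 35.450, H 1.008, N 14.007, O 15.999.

331.75 g/mol

First, the molecular formula is C17H14ClNO4 (counting implicit H from valence).
  C: 17 × 12.011 = 204.187
  Cl: 1 × 35.450 = 35.450
  H: 14 × 1.008 = 14.112
  N: 1 × 14.007 = 14.007
  O: 4 × 15.999 = 63.996
Sum: 17×12.011 + 1×35.450 + 14×1.008 + 1×14.007 + 4×15.999 = 331.752 → 331.75 g/mol.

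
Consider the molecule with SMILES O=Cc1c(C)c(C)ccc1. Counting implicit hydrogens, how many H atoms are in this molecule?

10

Walk through each heavy atom and fill implicit hydrogens from standard valence (C 4, N 3, O 2, S 2, halogen 1); for lowercase aromatic atoms, an aromatic c carries 1 H when it has two neighbours and 0 H with three, and aromatic n carries 0 H:
  atom 1: O, bond orders sum to 2 (valence 2) → 0 H
  atom 2: C, bond orders sum to 3 (valence 4) → 1 H
  atom 3: aromatic c, 3 neighbours → 0 H
  atom 4: aromatic c, 3 neighbours → 0 H
  atom 5: C, bond orders sum to 1 (valence 4) → 3 H
  atom 6: aromatic c, 3 neighbours → 0 H
  atom 7: C, bond orders sum to 1 (valence 4) → 3 H
  atom 8: aromatic c, 2 neighbours → 1 H
  atom 9: aromatic c, 2 neighbours → 1 H
  atom 10: aromatic c, 2 neighbours → 1 H
Total hydrogens: 10.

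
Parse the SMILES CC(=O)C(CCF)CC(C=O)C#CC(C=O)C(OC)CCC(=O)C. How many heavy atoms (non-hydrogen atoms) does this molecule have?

Every atom symbol written in the SMILES (organic subset) is one heavy atom; implicit H are not written.
Heavy atoms by element → C:18, F:1, O:5.
Total: 24.

24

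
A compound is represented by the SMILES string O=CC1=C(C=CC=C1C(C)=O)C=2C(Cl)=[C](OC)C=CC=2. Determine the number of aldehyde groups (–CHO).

1

The aldehyde motif appears at heavy-atom position 2 in the SMILES.
Other groups present: 1 ether, 1 ketone.
Aldehyde count: 1.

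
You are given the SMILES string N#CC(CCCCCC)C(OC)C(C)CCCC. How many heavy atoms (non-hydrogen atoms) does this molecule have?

18

Every atom symbol written in the SMILES (organic subset) is one heavy atom; implicit H are not written.
Heavy atoms by element → C:16, N:1, O:1.
Total: 18.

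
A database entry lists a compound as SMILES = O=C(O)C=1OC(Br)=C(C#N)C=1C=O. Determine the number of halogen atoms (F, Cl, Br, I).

1

Halogen atoms appear at heavy-atom position 7 (1×Br).
Other groups present: 1 aldehyde, 1 carboxylic acid, 1 nitrile.
Halogen count: 1.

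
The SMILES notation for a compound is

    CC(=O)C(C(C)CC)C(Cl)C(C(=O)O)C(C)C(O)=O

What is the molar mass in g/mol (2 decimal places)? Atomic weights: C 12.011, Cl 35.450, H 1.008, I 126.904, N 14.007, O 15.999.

First, the molecular formula is C13H21ClO5 (counting implicit H from valence).
  C: 13 × 12.011 = 156.143
  Cl: 1 × 35.450 = 35.450
  H: 21 × 1.008 = 21.168
  O: 5 × 15.999 = 79.995
Sum: 13×12.011 + 1×35.450 + 21×1.008 + 5×15.999 = 292.756 → 292.76 g/mol.

292.76 g/mol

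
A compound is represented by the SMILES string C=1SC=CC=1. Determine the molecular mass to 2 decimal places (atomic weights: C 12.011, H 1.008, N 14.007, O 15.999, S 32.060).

84.14 g/mol

First, the molecular formula is C4H4S (counting implicit H from valence).
  C: 4 × 12.011 = 48.044
  H: 4 × 1.008 = 4.032
  S: 1 × 32.060 = 32.060
Sum: 4×12.011 + 4×1.008 + 1×32.060 = 84.136 → 84.14 g/mol.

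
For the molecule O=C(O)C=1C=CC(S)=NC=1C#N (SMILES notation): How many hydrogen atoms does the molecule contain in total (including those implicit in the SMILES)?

Walk through each heavy atom and fill implicit hydrogens from standard valence (C 4, N 3, O 2, S 2, halogen 1):
  atom 1: O, bond orders sum to 2 (valence 2) → 0 H
  atom 2: C, bond orders sum to 4 (valence 4) → 0 H
  atom 3: O, bond orders sum to 1 (valence 2) → 1 H
  atom 4: C, bond orders sum to 4 (valence 4) → 0 H
  atom 5: C, bond orders sum to 3 (valence 4) → 1 H
  atom 6: C, bond orders sum to 3 (valence 4) → 1 H
  atom 7: C, bond orders sum to 4 (valence 4) → 0 H
  atom 8: S, bond orders sum to 1 (valence 2) → 1 H
  atom 9: N, bond orders sum to 3 (valence 3) → 0 H
  atom 10: C, bond orders sum to 4 (valence 4) → 0 H
  atom 11: C, bond orders sum to 4 (valence 4) → 0 H
  atom 12: N, bond orders sum to 3 (valence 3) → 0 H
Total hydrogens: 4.

4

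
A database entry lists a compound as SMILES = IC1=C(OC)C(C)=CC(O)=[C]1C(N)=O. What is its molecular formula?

Walk through each heavy atom and fill implicit hydrogens from standard valence (C 4, N 3, O 2, S 2, halogen 1):
  atom 1: I (halogen, monovalent) → 0 H
  atom 2: C, bond orders sum to 4 (valence 4) → 0 H
  atom 3: C, bond orders sum to 4 (valence 4) → 0 H
  atom 4: O, bond orders sum to 2 (valence 2) → 0 H
  atom 5: C, bond orders sum to 1 (valence 4) → 3 H
  atom 6: C, bond orders sum to 4 (valence 4) → 0 H
  atom 7: C, bond orders sum to 1 (valence 4) → 3 H
  atom 8: C, bond orders sum to 3 (valence 4) → 1 H
  atom 9: C, bond orders sum to 4 (valence 4) → 0 H
  atom 10: O, bond orders sum to 1 (valence 2) → 1 H
  atom 11: C with explicit H count 0
  atom 12: C, bond orders sum to 4 (valence 4) → 0 H
  atom 13: N, bond orders sum to 1 (valence 3) → 2 H
  atom 14: O, bond orders sum to 2 (valence 2) → 0 H
Totals → C:9, H:10, I:1, N:1, O:3.

C9H10INO3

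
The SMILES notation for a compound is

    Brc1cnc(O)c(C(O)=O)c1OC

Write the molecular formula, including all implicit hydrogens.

Walk through each heavy atom and fill implicit hydrogens from standard valence (C 4, N 3, O 2, S 2, halogen 1); for lowercase aromatic atoms, an aromatic c carries 1 H when it has two neighbours and 0 H with three, and aromatic n carries 0 H:
  atom 1: Br (halogen, monovalent) → 0 H
  atom 2: aromatic c, 3 neighbours → 0 H
  atom 3: aromatic c, 2 neighbours → 1 H
  atom 4: aromatic n, 2 neighbours → 0 H
  atom 5: aromatic c, 3 neighbours → 0 H
  atom 6: O, bond orders sum to 1 (valence 2) → 1 H
  atom 7: aromatic c, 3 neighbours → 0 H
  atom 8: C, bond orders sum to 4 (valence 4) → 0 H
  atom 9: O, bond orders sum to 1 (valence 2) → 1 H
  atom 10: O, bond orders sum to 2 (valence 2) → 0 H
  atom 11: aromatic c, 3 neighbours → 0 H
  atom 12: O, bond orders sum to 2 (valence 2) → 0 H
  atom 13: C, bond orders sum to 1 (valence 4) → 3 H
Totals → C:7, H:6, Br:1, N:1, O:4.
In Hill order: C7H6BrNO4.

C7H6BrNO4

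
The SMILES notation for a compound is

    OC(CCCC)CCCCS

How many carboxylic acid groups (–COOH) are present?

Scan the SMILES for the carboxylic acid motif — none present.
Groups that are present: 1 hydroxyl, 1 thiol.

0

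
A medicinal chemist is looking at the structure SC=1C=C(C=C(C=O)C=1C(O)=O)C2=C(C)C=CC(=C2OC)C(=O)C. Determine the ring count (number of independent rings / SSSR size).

In SMILES, each pair of matching ring-closure digits denotes one ring-closing bond; the number of such bonds equals the number of independent rings.
Ring-closure bonds here: 2.

2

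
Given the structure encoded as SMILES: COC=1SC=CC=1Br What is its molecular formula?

Walk through each heavy atom and fill implicit hydrogens from standard valence (C 4, N 3, O 2, S 2, halogen 1):
  atom 1: C, bond orders sum to 1 (valence 4) → 3 H
  atom 2: O, bond orders sum to 2 (valence 2) → 0 H
  atom 3: C, bond orders sum to 4 (valence 4) → 0 H
  atom 4: S, bond orders sum to 2 (valence 2) → 0 H
  atom 5: C, bond orders sum to 3 (valence 4) → 1 H
  atom 6: C, bond orders sum to 3 (valence 4) → 1 H
  atom 7: C, bond orders sum to 4 (valence 4) → 0 H
  atom 8: Br (halogen, monovalent) → 0 H
Totals → C:5, H:5, Br:1, O:1, S:1.
In Hill order: C5H5BrOS.

C5H5BrOS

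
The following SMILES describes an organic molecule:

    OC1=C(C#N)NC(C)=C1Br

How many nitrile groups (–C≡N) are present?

The nitrile motif appears at heavy-atom position 4 in the SMILES.
Other groups present: 1 hydroxyl.
Nitrile count: 1.

1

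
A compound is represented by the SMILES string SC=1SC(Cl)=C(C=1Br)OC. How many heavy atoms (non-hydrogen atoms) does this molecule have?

Every atom symbol written in the SMILES (organic subset) is one heavy atom; implicit H are not written.
Heavy atoms by element → Br:1, C:5, Cl:1, O:1, S:2.
Total: 10.

10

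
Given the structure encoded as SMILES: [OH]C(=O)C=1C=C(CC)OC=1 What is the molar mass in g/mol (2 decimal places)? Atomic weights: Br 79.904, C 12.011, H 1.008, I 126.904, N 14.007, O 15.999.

First, the molecular formula is C7H8O3 (counting implicit H from valence).
  C: 7 × 12.011 = 84.077
  H: 8 × 1.008 = 8.064
  O: 3 × 15.999 = 47.997
Sum: 7×12.011 + 8×1.008 + 3×15.999 = 140.138 → 140.14 g/mol.

140.14 g/mol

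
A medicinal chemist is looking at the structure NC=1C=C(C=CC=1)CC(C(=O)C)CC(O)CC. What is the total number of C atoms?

14

Count every carbon token in the SMILES (each C, including those in ring-closure positions and inside branches).
Carbon count: 14.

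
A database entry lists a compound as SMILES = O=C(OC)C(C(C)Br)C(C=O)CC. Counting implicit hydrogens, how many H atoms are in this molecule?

Walk through each heavy atom and fill implicit hydrogens from standard valence (C 4, N 3, O 2, S 2, halogen 1):
  atom 1: O, bond orders sum to 2 (valence 2) → 0 H
  atom 2: C, bond orders sum to 4 (valence 4) → 0 H
  atom 3: O, bond orders sum to 2 (valence 2) → 0 H
  atom 4: C, bond orders sum to 1 (valence 4) → 3 H
  atom 5: C, bond orders sum to 3 (valence 4) → 1 H
  atom 6: C, bond orders sum to 3 (valence 4) → 1 H
  atom 7: C, bond orders sum to 1 (valence 4) → 3 H
  atom 8: Br (halogen, monovalent) → 0 H
  atom 9: C, bond orders sum to 3 (valence 4) → 1 H
  atom 10: C, bond orders sum to 3 (valence 4) → 1 H
  atom 11: O, bond orders sum to 2 (valence 2) → 0 H
  atom 12: C, bond orders sum to 2 (valence 4) → 2 H
  atom 13: C, bond orders sum to 1 (valence 4) → 3 H
Total hydrogens: 15.

15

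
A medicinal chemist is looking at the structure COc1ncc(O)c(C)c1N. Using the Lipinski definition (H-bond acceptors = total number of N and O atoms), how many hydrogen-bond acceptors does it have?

N atoms: 2; O atoms: 2.
Lipinski HBA = 2 + 2 = 4.

4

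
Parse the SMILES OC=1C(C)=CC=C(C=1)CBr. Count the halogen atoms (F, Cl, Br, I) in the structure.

Halogen atoms appear at heavy-atom position 10 (1×Br).
Other groups present: 1 hydroxyl.
Halogen count: 1.

1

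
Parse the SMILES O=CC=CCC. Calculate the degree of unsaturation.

2

Degree of unsaturation = (number of rings) + (number of π bonds).
Ring closures in the SMILES: 0.
π bonds: 2 double bonds (each 1 DoU) → 2 DoU from unsaturation.
Total DoU = 0 + 2 = 2.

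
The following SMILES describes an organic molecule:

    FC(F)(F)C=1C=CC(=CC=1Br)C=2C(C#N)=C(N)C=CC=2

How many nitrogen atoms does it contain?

Scan the SMILES for N atoms (remember two-letter symbols like Cl and Br are single atoms).
Nitrogen count: 2.

2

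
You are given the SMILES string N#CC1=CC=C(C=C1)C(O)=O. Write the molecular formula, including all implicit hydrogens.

C8H5NO2

Walk through each heavy atom and fill implicit hydrogens from standard valence (C 4, N 3, O 2, S 2, halogen 1):
  atom 1: N, bond orders sum to 3 (valence 3) → 0 H
  atom 2: C, bond orders sum to 4 (valence 4) → 0 H
  atom 3: C, bond orders sum to 4 (valence 4) → 0 H
  atom 4: C, bond orders sum to 3 (valence 4) → 1 H
  atom 5: C, bond orders sum to 3 (valence 4) → 1 H
  atom 6: C, bond orders sum to 4 (valence 4) → 0 H
  atom 7: C, bond orders sum to 3 (valence 4) → 1 H
  atom 8: C, bond orders sum to 3 (valence 4) → 1 H
  atom 9: C, bond orders sum to 4 (valence 4) → 0 H
  atom 10: O, bond orders sum to 1 (valence 2) → 1 H
  atom 11: O, bond orders sum to 2 (valence 2) → 0 H
Totals → C:8, H:5, N:1, O:2.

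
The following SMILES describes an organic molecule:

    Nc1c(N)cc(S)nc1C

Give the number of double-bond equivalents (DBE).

Molecular formula: C6H9N3S.
DoU = (2C + 2 + N − H − X) / 2, where X is the halogen count and O/S are ignored.
    = (2·6 + 2 + 3 − 9 − 0) / 2 = 8 / 2 = 4.

4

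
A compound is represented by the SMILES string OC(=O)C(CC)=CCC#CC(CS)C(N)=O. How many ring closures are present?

In SMILES, each pair of matching ring-closure digits denotes one ring-closing bond; the number of such bonds equals the number of independent rings.
Ring-closure bonds here: 0.

0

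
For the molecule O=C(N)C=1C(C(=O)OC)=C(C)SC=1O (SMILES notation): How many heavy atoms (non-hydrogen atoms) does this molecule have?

Every atom symbol written in the SMILES (organic subset) is one heavy atom; implicit H are not written.
Heavy atoms by element → C:8, N:1, O:4, S:1.
Total: 14.

14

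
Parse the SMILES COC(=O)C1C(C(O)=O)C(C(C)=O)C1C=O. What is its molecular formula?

C10H12O6

Walk through each heavy atom and fill implicit hydrogens from standard valence (C 4, N 3, O 2, S 2, halogen 1):
  atom 1: C, bond orders sum to 1 (valence 4) → 3 H
  atom 2: O, bond orders sum to 2 (valence 2) → 0 H
  atom 3: C, bond orders sum to 4 (valence 4) → 0 H
  atom 4: O, bond orders sum to 2 (valence 2) → 0 H
  atom 5: C, bond orders sum to 3 (valence 4) → 1 H
  atom 6: C, bond orders sum to 3 (valence 4) → 1 H
  atom 7: C, bond orders sum to 4 (valence 4) → 0 H
  atom 8: O, bond orders sum to 1 (valence 2) → 1 H
  atom 9: O, bond orders sum to 2 (valence 2) → 0 H
  atom 10: C, bond orders sum to 3 (valence 4) → 1 H
  atom 11: C, bond orders sum to 4 (valence 4) → 0 H
  atom 12: C, bond orders sum to 1 (valence 4) → 3 H
  atom 13: O, bond orders sum to 2 (valence 2) → 0 H
  atom 14: C, bond orders sum to 3 (valence 4) → 1 H
  atom 15: C, bond orders sum to 3 (valence 4) → 1 H
  atom 16: O, bond orders sum to 2 (valence 2) → 0 H
Totals → C:10, H:12, O:6.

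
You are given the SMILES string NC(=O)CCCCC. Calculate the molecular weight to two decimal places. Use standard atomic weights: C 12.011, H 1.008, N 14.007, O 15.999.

115.18 g/mol

First, the molecular formula is C6H13NO (counting implicit H from valence).
  C: 6 × 12.011 = 72.066
  H: 13 × 1.008 = 13.104
  N: 1 × 14.007 = 14.007
  O: 1 × 15.999 = 15.999
Sum: 6×12.011 + 13×1.008 + 1×14.007 + 1×15.999 = 115.176 → 115.18 g/mol.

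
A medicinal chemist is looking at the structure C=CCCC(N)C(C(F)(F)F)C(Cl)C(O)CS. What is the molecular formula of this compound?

Walk through each heavy atom and fill implicit hydrogens from standard valence (C 4, N 3, O 2, S 2, halogen 1):
  atom 1: C, bond orders sum to 2 (valence 4) → 2 H
  atom 2: C, bond orders sum to 3 (valence 4) → 1 H
  atom 3: C, bond orders sum to 2 (valence 4) → 2 H
  atom 4: C, bond orders sum to 2 (valence 4) → 2 H
  atom 5: C, bond orders sum to 3 (valence 4) → 1 H
  atom 6: N, bond orders sum to 1 (valence 3) → 2 H
  atom 7: C, bond orders sum to 3 (valence 4) → 1 H
  atom 8: C, bond orders sum to 4 (valence 4) → 0 H
  atom 9: F (halogen, monovalent) → 0 H
  atom 10: F (halogen, monovalent) → 0 H
  atom 11: F (halogen, monovalent) → 0 H
  atom 12: C, bond orders sum to 3 (valence 4) → 1 H
  atom 13: Cl (halogen, monovalent) → 0 H
  atom 14: C, bond orders sum to 3 (valence 4) → 1 H
  atom 15: O, bond orders sum to 1 (valence 2) → 1 H
  atom 16: C, bond orders sum to 2 (valence 4) → 2 H
  atom 17: S, bond orders sum to 1 (valence 2) → 1 H
Totals → C:10, H:17, Cl:1, F:3, N:1, O:1, S:1.
In Hill order: C10H17ClF3NOS.

C10H17ClF3NOS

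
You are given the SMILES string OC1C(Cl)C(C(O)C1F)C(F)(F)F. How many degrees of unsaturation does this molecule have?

Molecular formula: C6H7ClF4O2.
DoU = (2C + 2 + N − H − X) / 2, where X is the halogen count and O/S are ignored.
    = (2·6 + 2 + 0 − 7 − 5) / 2 = 2 / 2 = 1.

1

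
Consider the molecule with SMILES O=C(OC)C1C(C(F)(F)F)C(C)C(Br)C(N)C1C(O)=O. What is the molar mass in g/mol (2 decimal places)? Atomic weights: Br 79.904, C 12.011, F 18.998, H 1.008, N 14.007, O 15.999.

362.14 g/mol

First, the molecular formula is C11H15BrF3NO4 (counting implicit H from valence).
  Br: 1 × 79.904 = 79.904
  C: 11 × 12.011 = 132.121
  F: 3 × 18.998 = 56.994
  H: 15 × 1.008 = 15.120
  N: 1 × 14.007 = 14.007
  O: 4 × 15.999 = 63.996
Sum: 1×79.904 + 11×12.011 + 3×18.998 + 15×1.008 + 1×14.007 + 4×15.999 = 362.142 → 362.14 g/mol.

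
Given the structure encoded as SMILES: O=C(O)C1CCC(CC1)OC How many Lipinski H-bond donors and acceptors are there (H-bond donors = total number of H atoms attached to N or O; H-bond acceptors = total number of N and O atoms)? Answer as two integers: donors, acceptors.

Donors: find every N or O and count the H atoms it carries.
  atom 1 (O): bond orders sum to 2 → 0 H
  atom 3 (O): bond orders sum to 1 → 1 H
  atom 10 (O): bond orders sum to 2 → 0 H
Lipinski HBD = 1.
Acceptors: N atoms = 0, O atoms = 3 → HBA = 3.

1, 3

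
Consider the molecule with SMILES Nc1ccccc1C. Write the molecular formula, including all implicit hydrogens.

C7H9N

Walk through each heavy atom and fill implicit hydrogens from standard valence (C 4, N 3, O 2, S 2, halogen 1); for lowercase aromatic atoms, an aromatic c carries 1 H when it has two neighbours and 0 H with three, and aromatic n carries 0 H:
  atom 1: N, bond orders sum to 1 (valence 3) → 2 H
  atom 2: aromatic c, 3 neighbours → 0 H
  atom 3: aromatic c, 2 neighbours → 1 H
  atom 4: aromatic c, 2 neighbours → 1 H
  atom 5: aromatic c, 2 neighbours → 1 H
  atom 6: aromatic c, 2 neighbours → 1 H
  atom 7: aromatic c, 3 neighbours → 0 H
  atom 8: C, bond orders sum to 1 (valence 4) → 3 H
Totals → C:7, H:9, N:1.
In Hill order: C7H9N.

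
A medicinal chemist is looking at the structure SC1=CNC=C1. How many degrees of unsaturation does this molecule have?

3

Molecular formula: C4H5NS.
DoU = (2C + 2 + N − H − X) / 2, where X is the halogen count and O/S are ignored.
    = (2·4 + 2 + 1 − 5 − 0) / 2 = 6 / 2 = 3.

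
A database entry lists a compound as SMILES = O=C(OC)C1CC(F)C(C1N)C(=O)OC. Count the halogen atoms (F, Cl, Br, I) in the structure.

1

Halogen atoms appear at heavy-atom position 8 (1×F).
Other groups present: 2 ester, 1 primary amine.
Halogen count: 1.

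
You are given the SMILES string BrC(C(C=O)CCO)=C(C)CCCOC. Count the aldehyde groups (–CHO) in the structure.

1

The aldehyde motif appears at heavy-atom position 4 in the SMILES.
Other groups present: 1 alkene, 1 ether, 1 hydroxyl.
Aldehyde count: 1.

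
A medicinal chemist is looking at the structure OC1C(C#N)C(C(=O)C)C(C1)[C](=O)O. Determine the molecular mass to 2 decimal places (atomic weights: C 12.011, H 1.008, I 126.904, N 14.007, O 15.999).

197.19 g/mol

First, the molecular formula is C9H11NO4 (counting implicit H from valence).
  C: 9 × 12.011 = 108.099
  H: 11 × 1.008 = 11.088
  N: 1 × 14.007 = 14.007
  O: 4 × 15.999 = 63.996
Sum: 9×12.011 + 11×1.008 + 1×14.007 + 4×15.999 = 197.190 → 197.19 g/mol.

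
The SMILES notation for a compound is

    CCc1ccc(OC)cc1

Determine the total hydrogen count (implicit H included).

Walk through each heavy atom and fill implicit hydrogens from standard valence (C 4, N 3, O 2, S 2, halogen 1); for lowercase aromatic atoms, an aromatic c carries 1 H when it has two neighbours and 0 H with three, and aromatic n carries 0 H:
  atom 1: C, bond orders sum to 1 (valence 4) → 3 H
  atom 2: C, bond orders sum to 2 (valence 4) → 2 H
  atom 3: aromatic c, 3 neighbours → 0 H
  atom 4: aromatic c, 2 neighbours → 1 H
  atom 5: aromatic c, 2 neighbours → 1 H
  atom 6: aromatic c, 3 neighbours → 0 H
  atom 7: O, bond orders sum to 2 (valence 2) → 0 H
  atom 8: C, bond orders sum to 1 (valence 4) → 3 H
  atom 9: aromatic c, 2 neighbours → 1 H
  atom 10: aromatic c, 2 neighbours → 1 H
Total hydrogens: 12.

12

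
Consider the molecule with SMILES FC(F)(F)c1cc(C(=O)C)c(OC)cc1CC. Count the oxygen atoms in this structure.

Scan the SMILES for O atoms (remember two-letter symbols like Cl and Br are single atoms).
Oxygen count: 2.

2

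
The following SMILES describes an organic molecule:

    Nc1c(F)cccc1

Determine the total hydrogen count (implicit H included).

6

Walk through each heavy atom and fill implicit hydrogens from standard valence (C 4, N 3, O 2, S 2, halogen 1); for lowercase aromatic atoms, an aromatic c carries 1 H when it has two neighbours and 0 H with three, and aromatic n carries 0 H:
  atom 1: N, bond orders sum to 1 (valence 3) → 2 H
  atom 2: aromatic c, 3 neighbours → 0 H
  atom 3: aromatic c, 3 neighbours → 0 H
  atom 4: F (halogen, monovalent) → 0 H
  atom 5: aromatic c, 2 neighbours → 1 H
  atom 6: aromatic c, 2 neighbours → 1 H
  atom 7: aromatic c, 2 neighbours → 1 H
  atom 8: aromatic c, 2 neighbours → 1 H
Total hydrogens: 6.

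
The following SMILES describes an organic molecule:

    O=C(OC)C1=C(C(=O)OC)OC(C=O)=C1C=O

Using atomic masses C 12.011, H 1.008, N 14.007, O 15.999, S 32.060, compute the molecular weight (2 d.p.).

First, the molecular formula is C10H8O7 (counting implicit H from valence).
  C: 10 × 12.011 = 120.110
  H: 8 × 1.008 = 8.064
  O: 7 × 15.999 = 111.993
Sum: 10×12.011 + 8×1.008 + 7×15.999 = 240.167 → 240.17 g/mol.

240.17 g/mol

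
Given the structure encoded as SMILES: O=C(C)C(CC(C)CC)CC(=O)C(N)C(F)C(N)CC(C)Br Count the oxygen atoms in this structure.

2

Scan the SMILES for O atoms (remember two-letter symbols like Cl and Br are single atoms).
Oxygen count: 2.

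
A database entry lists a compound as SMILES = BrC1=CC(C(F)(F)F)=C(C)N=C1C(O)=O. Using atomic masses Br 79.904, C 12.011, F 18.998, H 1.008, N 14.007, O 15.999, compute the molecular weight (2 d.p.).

First, the molecular formula is C8H5BrF3NO2 (counting implicit H from valence).
  Br: 1 × 79.904 = 79.904
  C: 8 × 12.011 = 96.088
  F: 3 × 18.998 = 56.994
  H: 5 × 1.008 = 5.040
  N: 1 × 14.007 = 14.007
  O: 2 × 15.999 = 31.998
Sum: 1×79.904 + 8×12.011 + 3×18.998 + 5×1.008 + 1×14.007 + 2×15.999 = 284.031 → 284.03 g/mol.

284.03 g/mol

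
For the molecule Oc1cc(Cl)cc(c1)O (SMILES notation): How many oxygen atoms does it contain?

Scan the SMILES for O atoms (remember two-letter symbols like Cl and Br are single atoms).
Oxygen count: 2.

2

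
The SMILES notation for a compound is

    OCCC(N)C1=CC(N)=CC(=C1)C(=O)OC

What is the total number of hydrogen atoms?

16

Walk through each heavy atom and fill implicit hydrogens from standard valence (C 4, N 3, O 2, S 2, halogen 1):
  atom 1: O, bond orders sum to 1 (valence 2) → 1 H
  atom 2: C, bond orders sum to 2 (valence 4) → 2 H
  atom 3: C, bond orders sum to 2 (valence 4) → 2 H
  atom 4: C, bond orders sum to 3 (valence 4) → 1 H
  atom 5: N, bond orders sum to 1 (valence 3) → 2 H
  atom 6: C, bond orders sum to 4 (valence 4) → 0 H
  atom 7: C, bond orders sum to 3 (valence 4) → 1 H
  atom 8: C, bond orders sum to 4 (valence 4) → 0 H
  atom 9: N, bond orders sum to 1 (valence 3) → 2 H
  atom 10: C, bond orders sum to 3 (valence 4) → 1 H
  atom 11: C, bond orders sum to 4 (valence 4) → 0 H
  atom 12: C, bond orders sum to 3 (valence 4) → 1 H
  atom 13: C, bond orders sum to 4 (valence 4) → 0 H
  atom 14: O, bond orders sum to 2 (valence 2) → 0 H
  atom 15: O, bond orders sum to 2 (valence 2) → 0 H
  atom 16: C, bond orders sum to 1 (valence 4) → 3 H
Total hydrogens: 16.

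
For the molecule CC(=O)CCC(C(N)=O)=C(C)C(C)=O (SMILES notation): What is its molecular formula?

C10H15NO3

Walk through each heavy atom and fill implicit hydrogens from standard valence (C 4, N 3, O 2, S 2, halogen 1):
  atom 1: C, bond orders sum to 1 (valence 4) → 3 H
  atom 2: C, bond orders sum to 4 (valence 4) → 0 H
  atom 3: O, bond orders sum to 2 (valence 2) → 0 H
  atom 4: C, bond orders sum to 2 (valence 4) → 2 H
  atom 5: C, bond orders sum to 2 (valence 4) → 2 H
  atom 6: C, bond orders sum to 4 (valence 4) → 0 H
  atom 7: C, bond orders sum to 4 (valence 4) → 0 H
  atom 8: N, bond orders sum to 1 (valence 3) → 2 H
  atom 9: O, bond orders sum to 2 (valence 2) → 0 H
  atom 10: C, bond orders sum to 4 (valence 4) → 0 H
  atom 11: C, bond orders sum to 1 (valence 4) → 3 H
  atom 12: C, bond orders sum to 4 (valence 4) → 0 H
  atom 13: C, bond orders sum to 1 (valence 4) → 3 H
  atom 14: O, bond orders sum to 2 (valence 2) → 0 H
Totals → C:10, H:15, N:1, O:3.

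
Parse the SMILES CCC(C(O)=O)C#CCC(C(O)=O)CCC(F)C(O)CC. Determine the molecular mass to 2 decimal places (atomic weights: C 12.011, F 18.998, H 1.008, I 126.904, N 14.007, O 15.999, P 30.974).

First, the molecular formula is C15H23FO5 (counting implicit H from valence).
  C: 15 × 12.011 = 180.165
  F: 1 × 18.998 = 18.998
  H: 23 × 1.008 = 23.184
  O: 5 × 15.999 = 79.995
Sum: 15×12.011 + 1×18.998 + 23×1.008 + 5×15.999 = 302.342 → 302.34 g/mol.

302.34 g/mol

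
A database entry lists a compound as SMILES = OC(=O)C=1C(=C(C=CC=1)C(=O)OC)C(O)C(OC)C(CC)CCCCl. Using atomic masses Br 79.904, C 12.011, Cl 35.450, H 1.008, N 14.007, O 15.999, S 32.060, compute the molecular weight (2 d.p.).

372.84 g/mol

First, the molecular formula is C18H25ClO6 (counting implicit H from valence).
  C: 18 × 12.011 = 216.198
  Cl: 1 × 35.450 = 35.450
  H: 25 × 1.008 = 25.200
  O: 6 × 15.999 = 95.994
Sum: 18×12.011 + 1×35.450 + 25×1.008 + 6×15.999 = 372.842 → 372.84 g/mol.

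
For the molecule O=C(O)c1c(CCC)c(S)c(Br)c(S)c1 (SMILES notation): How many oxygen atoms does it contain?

Scan the SMILES for O atoms (remember two-letter symbols like Cl and Br are single atoms).
Oxygen count: 2.

2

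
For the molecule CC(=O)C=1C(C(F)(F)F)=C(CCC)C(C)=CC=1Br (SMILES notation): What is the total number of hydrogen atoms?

Walk through each heavy atom and fill implicit hydrogens from standard valence (C 4, N 3, O 2, S 2, halogen 1):
  atom 1: C, bond orders sum to 1 (valence 4) → 3 H
  atom 2: C, bond orders sum to 4 (valence 4) → 0 H
  atom 3: O, bond orders sum to 2 (valence 2) → 0 H
  atom 4: C, bond orders sum to 4 (valence 4) → 0 H
  atom 5: C, bond orders sum to 4 (valence 4) → 0 H
  atom 6: C, bond orders sum to 4 (valence 4) → 0 H
  atom 7: F (halogen, monovalent) → 0 H
  atom 8: F (halogen, monovalent) → 0 H
  atom 9: F (halogen, monovalent) → 0 H
  atom 10: C, bond orders sum to 4 (valence 4) → 0 H
  atom 11: C, bond orders sum to 2 (valence 4) → 2 H
  atom 12: C, bond orders sum to 2 (valence 4) → 2 H
  atom 13: C, bond orders sum to 1 (valence 4) → 3 H
  atom 14: C, bond orders sum to 4 (valence 4) → 0 H
  atom 15: C, bond orders sum to 1 (valence 4) → 3 H
  atom 16: C, bond orders sum to 3 (valence 4) → 1 H
  atom 17: C, bond orders sum to 4 (valence 4) → 0 H
  atom 18: Br (halogen, monovalent) → 0 H
Total hydrogens: 14.

14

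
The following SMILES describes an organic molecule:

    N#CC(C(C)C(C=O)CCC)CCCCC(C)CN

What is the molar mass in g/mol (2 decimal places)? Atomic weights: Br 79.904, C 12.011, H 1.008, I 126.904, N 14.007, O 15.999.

266.43 g/mol

First, the molecular formula is C16H30N2O (counting implicit H from valence).
  C: 16 × 12.011 = 192.176
  H: 30 × 1.008 = 30.240
  N: 2 × 14.007 = 28.014
  O: 1 × 15.999 = 15.999
Sum: 16×12.011 + 30×1.008 + 2×14.007 + 1×15.999 = 266.429 → 266.43 g/mol.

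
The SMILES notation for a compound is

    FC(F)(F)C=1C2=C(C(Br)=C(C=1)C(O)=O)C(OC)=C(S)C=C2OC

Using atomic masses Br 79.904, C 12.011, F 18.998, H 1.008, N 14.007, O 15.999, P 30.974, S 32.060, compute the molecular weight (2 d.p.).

First, the molecular formula is C14H10BrF3O4S (counting implicit H from valence).
  Br: 1 × 79.904 = 79.904
  C: 14 × 12.011 = 168.154
  F: 3 × 18.998 = 56.994
  H: 10 × 1.008 = 10.080
  O: 4 × 15.999 = 63.996
  S: 1 × 32.060 = 32.060
Sum: 1×79.904 + 14×12.011 + 3×18.998 + 10×1.008 + 4×15.999 + 1×32.060 = 411.188 → 411.19 g/mol.

411.19 g/mol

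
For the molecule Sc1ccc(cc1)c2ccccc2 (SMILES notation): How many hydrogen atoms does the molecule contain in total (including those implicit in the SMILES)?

Walk through each heavy atom and fill implicit hydrogens from standard valence (C 4, N 3, O 2, S 2, halogen 1); for lowercase aromatic atoms, an aromatic c carries 1 H when it has two neighbours and 0 H with three, and aromatic n carries 0 H:
  atom 1: S, bond orders sum to 1 (valence 2) → 1 H
  atom 2: aromatic c, 3 neighbours → 0 H
  atom 3: aromatic c, 2 neighbours → 1 H
  atom 4: aromatic c, 2 neighbours → 1 H
  atom 5: aromatic c, 3 neighbours → 0 H
  atom 6: aromatic c, 2 neighbours → 1 H
  atom 7: aromatic c, 2 neighbours → 1 H
  atom 8: aromatic c, 3 neighbours → 0 H
  atom 9: aromatic c, 2 neighbours → 1 H
  atom 10: aromatic c, 2 neighbours → 1 H
  atom 11: aromatic c, 2 neighbours → 1 H
  atom 12: aromatic c, 2 neighbours → 1 H
  atom 13: aromatic c, 2 neighbours → 1 H
Total hydrogens: 10.

10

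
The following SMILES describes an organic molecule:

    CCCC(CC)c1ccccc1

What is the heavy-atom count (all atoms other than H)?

12

Every atom symbol written in the SMILES (organic subset) is one heavy atom; implicit H are not written.
Heavy atoms by element → C:12.
Total: 12.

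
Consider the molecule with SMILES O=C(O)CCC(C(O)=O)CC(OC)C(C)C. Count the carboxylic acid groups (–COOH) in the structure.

The carboxylic acid motif appears at heavy-atom positions 2, 7 in the SMILES.
Other groups present: 1 ether.
Carboxylic acid count: 2.

2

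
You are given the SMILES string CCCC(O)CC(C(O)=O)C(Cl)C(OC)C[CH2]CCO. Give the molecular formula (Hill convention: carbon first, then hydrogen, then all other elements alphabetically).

Walk through each heavy atom and fill implicit hydrogens from standard valence (C 4, N 3, O 2, S 2, halogen 1):
  atom 1: C, bond orders sum to 1 (valence 4) → 3 H
  atom 2: C, bond orders sum to 2 (valence 4) → 2 H
  atom 3: C, bond orders sum to 2 (valence 4) → 2 H
  atom 4: C, bond orders sum to 3 (valence 4) → 1 H
  atom 5: O, bond orders sum to 1 (valence 2) → 1 H
  atom 6: C, bond orders sum to 2 (valence 4) → 2 H
  atom 7: C, bond orders sum to 3 (valence 4) → 1 H
  atom 8: C, bond orders sum to 4 (valence 4) → 0 H
  atom 9: O, bond orders sum to 1 (valence 2) → 1 H
  atom 10: O, bond orders sum to 2 (valence 2) → 0 H
  atom 11: C, bond orders sum to 3 (valence 4) → 1 H
  atom 12: Cl (halogen, monovalent) → 0 H
  atom 13: C, bond orders sum to 3 (valence 4) → 1 H
  atom 14: O, bond orders sum to 2 (valence 2) → 0 H
  atom 15: C, bond orders sum to 1 (valence 4) → 3 H
  atom 16: C, bond orders sum to 2 (valence 4) → 2 H
  atom 17: C with explicit H count 2
  atom 18: C, bond orders sum to 2 (valence 4) → 2 H
  atom 19: C, bond orders sum to 2 (valence 4) → 2 H
  atom 20: O, bond orders sum to 1 (valence 2) → 1 H
Totals → C:14, H:27, Cl:1, O:5.
In Hill order: C14H27ClO5.

C14H27ClO5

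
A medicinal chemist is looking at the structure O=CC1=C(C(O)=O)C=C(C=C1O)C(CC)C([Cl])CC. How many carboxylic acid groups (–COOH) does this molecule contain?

The carboxylic acid motif appears at heavy-atom position 5 in the SMILES.
Other groups present: 1 aldehyde, 1 hydroxyl.
Carboxylic acid count: 1.

1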